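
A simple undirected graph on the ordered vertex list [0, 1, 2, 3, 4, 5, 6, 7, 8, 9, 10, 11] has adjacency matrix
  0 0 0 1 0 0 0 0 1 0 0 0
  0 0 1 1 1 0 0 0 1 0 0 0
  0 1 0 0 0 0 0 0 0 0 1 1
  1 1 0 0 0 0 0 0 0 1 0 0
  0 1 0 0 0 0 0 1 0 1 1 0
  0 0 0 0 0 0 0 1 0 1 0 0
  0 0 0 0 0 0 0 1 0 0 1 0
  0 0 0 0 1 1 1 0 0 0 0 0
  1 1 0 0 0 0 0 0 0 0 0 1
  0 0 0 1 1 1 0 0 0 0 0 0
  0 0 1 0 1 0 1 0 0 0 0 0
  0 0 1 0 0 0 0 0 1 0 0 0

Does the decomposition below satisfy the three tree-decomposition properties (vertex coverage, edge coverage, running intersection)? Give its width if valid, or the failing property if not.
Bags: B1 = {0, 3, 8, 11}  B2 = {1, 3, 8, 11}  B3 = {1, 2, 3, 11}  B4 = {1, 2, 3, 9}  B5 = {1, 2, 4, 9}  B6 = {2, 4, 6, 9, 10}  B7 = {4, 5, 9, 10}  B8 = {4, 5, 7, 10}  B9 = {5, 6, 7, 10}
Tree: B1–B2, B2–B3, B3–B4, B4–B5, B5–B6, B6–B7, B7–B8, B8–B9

A tree decomposition must satisfy three properties: every vertex lies in some bag; for every edge, both endpoints lie together in some bag; and for every vertex, the bags containing it form a connected subtree. Here bags containing vertex 6 are not connected in the tree, so the decomposition is invalid.

No — bags containing vertex 6 are not connected in the tree.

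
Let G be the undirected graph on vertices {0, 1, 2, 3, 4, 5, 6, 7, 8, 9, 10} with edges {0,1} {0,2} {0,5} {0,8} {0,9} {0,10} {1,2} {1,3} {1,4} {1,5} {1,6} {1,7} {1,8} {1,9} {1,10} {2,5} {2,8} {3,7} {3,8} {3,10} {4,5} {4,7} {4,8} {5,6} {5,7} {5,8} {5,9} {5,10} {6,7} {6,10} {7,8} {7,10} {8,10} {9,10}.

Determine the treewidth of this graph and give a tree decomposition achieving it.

The largest bag has 5 vertices, giving width 4; this decomposition certifies tw(G) ≤ 4. For the lower bound, the 5 vertices {1, 3, 7, 8, 10} are pairwise adjacent, and any tree decomposition puts a clique entirely inside one bag — forcing width ≥ 4. Combining the bounds, tw(G) = 4.

Treewidth 4.
Bags: B1 = {0, 1, 5, 8, 10}  B2 = {1, 5, 7, 8, 10}  B3 = {1, 4, 5, 7, 8}  B4 = {1, 3, 7, 8, 10}  B5 = {0, 1, 5, 9, 10}  B6 = {1, 5, 6, 7, 10}  B7 = {0, 1, 2, 5, 8}
Tree: B1–B2, B2–B3, B2–B4, B1–B5, B2–B6, B1–B7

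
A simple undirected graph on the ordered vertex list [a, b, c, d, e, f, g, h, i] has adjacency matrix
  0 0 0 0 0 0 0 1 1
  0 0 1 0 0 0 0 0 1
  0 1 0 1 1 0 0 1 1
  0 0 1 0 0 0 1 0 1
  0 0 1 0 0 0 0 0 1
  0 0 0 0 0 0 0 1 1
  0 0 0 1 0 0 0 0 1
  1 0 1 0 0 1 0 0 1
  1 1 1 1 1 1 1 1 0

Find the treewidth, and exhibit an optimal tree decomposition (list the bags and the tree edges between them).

Treewidth 2.
One such decomposition:
Bags: B1 = {f, h, i}  B2 = {c, h, i}  B3 = {c, e, i}  B4 = {a, h, i}  B5 = {b, c, i}  B6 = {c, d, i}  B7 = {d, g, i}
Tree: B1–B2, B2–B3, B2–B4, B2–B5, B5–B6, B6–B7

Each bag holds 3 vertices, so the decomposition has width 2, which upper-bounds the treewidth. Conversely, {d, g, i} is a clique of size 3, and the vertices of any clique must share a bag in every tree decomposition; so some bag has ≥ 3 vertices and tw(G) ≥ 2. Therefore the treewidth is 2.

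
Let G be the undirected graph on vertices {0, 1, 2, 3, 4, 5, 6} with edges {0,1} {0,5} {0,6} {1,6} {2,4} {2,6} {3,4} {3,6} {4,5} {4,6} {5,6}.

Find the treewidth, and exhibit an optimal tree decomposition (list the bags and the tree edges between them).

The largest bag has 3 vertices, giving width 2; this decomposition certifies tw(G) ≤ 2. For the lower bound, the 3 vertices {0, 1, 6} are pairwise adjacent, and any tree decomposition puts a clique entirely inside one bag — forcing width ≥ 2. Combining the bounds, tw(G) = 2.

Treewidth 2.
Bags: B1 = {4, 5, 6}  B2 = {2, 4, 6}  B3 = {0, 5, 6}  B4 = {0, 1, 6}  B5 = {3, 4, 6}
Tree: B1–B2, B1–B3, B3–B4, B2–B5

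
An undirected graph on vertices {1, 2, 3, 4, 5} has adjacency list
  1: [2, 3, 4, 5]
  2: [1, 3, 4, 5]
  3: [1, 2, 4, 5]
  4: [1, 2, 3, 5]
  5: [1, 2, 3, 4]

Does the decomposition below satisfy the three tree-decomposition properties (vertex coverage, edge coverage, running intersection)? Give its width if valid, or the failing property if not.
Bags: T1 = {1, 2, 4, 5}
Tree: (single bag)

A tree decomposition must satisfy three properties: every vertex lies in some bag; for every edge, both endpoints lie together in some bag; and for every vertex, the bags containing it form a connected subtree. Here vertex 3 appears in no bag, so the decomposition is invalid.

No — vertex 3 appears in no bag.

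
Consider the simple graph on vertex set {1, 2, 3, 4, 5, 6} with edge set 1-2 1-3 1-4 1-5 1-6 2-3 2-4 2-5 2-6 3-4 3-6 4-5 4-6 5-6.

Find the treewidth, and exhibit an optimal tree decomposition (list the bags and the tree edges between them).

Every bag has size at most 5, so the width is 5 − 1 = 4 and tw(G) ≤ 4. Conversely, {1, 2, 3, 4, 6} is a clique of size 5, and the vertices of any clique must share a bag in every tree decomposition; so some bag has ≥ 5 vertices and tw(G) ≥ 4. Combining the bounds, tw(G) = 4.

Treewidth 4.
One such decomposition:
Bags: B1 = {1, 2, 3, 4, 6}  B2 = {1, 2, 4, 5, 6}
Tree: B1–B2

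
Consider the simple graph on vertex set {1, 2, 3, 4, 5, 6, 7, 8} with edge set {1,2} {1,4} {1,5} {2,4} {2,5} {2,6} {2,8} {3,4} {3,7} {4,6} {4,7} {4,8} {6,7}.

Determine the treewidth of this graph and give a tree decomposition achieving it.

Every bag has size at most 3, so the width is 3 − 1 = 2 and tw(G) ≤ 2. On the other hand G contains the 3-clique {2, 4, 8}. A clique must lie in a single bag of any decomposition, so no decomposition can have width below 2. Combining the bounds, tw(G) = 2.

Treewidth 2.
One optimal decomposition is:
Bags: B1 = {2, 4, 6}  B2 = {1, 2, 4}  B3 = {1, 2, 5}  B4 = {4, 6, 7}  B5 = {2, 4, 8}  B6 = {3, 4, 7}
Tree: B1–B2, B2–B3, B1–B4, B2–B5, B4–B6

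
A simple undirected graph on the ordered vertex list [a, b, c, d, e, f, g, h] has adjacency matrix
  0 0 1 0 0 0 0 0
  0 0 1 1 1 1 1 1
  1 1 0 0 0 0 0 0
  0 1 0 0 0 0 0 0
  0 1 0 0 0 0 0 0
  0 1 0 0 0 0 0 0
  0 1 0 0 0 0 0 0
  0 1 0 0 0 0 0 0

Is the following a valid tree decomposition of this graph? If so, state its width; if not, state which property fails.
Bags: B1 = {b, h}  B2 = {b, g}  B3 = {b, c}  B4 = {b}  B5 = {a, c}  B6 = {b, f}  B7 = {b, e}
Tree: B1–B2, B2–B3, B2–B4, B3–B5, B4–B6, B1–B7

No — vertex d appears in no bag.

A tree decomposition must satisfy three properties: every vertex lies in some bag; for every edge, both endpoints lie together in some bag; and for every vertex, the bags containing it form a connected subtree. Here vertex d appears in no bag, so the decomposition is invalid.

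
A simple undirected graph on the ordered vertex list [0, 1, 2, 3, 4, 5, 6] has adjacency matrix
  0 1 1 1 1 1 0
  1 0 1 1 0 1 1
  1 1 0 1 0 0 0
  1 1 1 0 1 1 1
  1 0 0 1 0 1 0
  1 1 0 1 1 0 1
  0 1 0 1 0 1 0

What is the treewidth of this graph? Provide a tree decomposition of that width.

Each bag holds 4 vertices, so the decomposition has width 3, which upper-bounds the treewidth. Conversely, {0, 1, 2, 3} is a clique of size 4, and the vertices of any clique must share a bag in every tree decomposition; so some bag has ≥ 4 vertices and tw(G) ≥ 3. Hence tw(G) = 3 exactly.

Treewidth 3.
One optimal decomposition is:
Bags: B1 = {0, 1, 3, 5}  B2 = {0, 1, 2, 3}  B3 = {1, 3, 5, 6}  B4 = {0, 3, 4, 5}
Tree: B1–B2, B1–B3, B1–B4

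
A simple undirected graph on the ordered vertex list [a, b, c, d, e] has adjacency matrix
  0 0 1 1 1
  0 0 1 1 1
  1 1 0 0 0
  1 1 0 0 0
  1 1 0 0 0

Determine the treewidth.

2

A width-2 tree decomposition is:
Bags: B1 = {a, b, d}  B2 = {a, b, e}  B3 = {a, b, c}
Tree: B1–B2, B2–B3
Every bag has size at most 3, so the width is 3 − 1 = 2 and tw(G) ≤ 2. The edges d–b–e–a–d form a cycle, so G is not a tree and its treewidth is at least 2. Combining the bounds, tw(G) = 2.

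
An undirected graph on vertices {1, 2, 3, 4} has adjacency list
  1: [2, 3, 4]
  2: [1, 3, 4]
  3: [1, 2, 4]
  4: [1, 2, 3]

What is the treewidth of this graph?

3

A width-3 tree decomposition is:
Bags: B1 = {1, 2, 3, 4}
Tree: (single bag)
A single bag containing all 4 vertices is trivially a valid decomposition of width 3. Conversely, {1, 2, 3, 4} is a clique of size 4, and the vertices of any clique must share a bag in every tree decomposition; so some bag has ≥ 4 vertices and tw(G) ≥ 3. Combining the bounds, tw(G) = 3.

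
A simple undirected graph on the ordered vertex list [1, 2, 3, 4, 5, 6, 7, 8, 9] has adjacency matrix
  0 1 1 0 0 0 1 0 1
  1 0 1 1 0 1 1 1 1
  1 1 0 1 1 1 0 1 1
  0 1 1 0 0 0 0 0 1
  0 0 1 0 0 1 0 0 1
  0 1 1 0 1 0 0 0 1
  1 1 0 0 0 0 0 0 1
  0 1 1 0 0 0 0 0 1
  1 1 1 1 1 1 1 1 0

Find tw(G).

A width-3 tree decomposition is:
Bags: B1 = {2, 3, 4, 9}  B2 = {2, 3, 6, 9}  B3 = {1, 2, 3, 9}  B4 = {2, 3, 8, 9}  B5 = {1, 2, 7, 9}  B6 = {3, 5, 6, 9}
Tree: B1–B2, B1–B3, B2–B4, B3–B5, B2–B6
Each bag holds 4 vertices, so the decomposition has width 3, which upper-bounds the treewidth. For the lower bound, the 4 vertices {2, 3, 8, 9} are pairwise adjacent, and any tree decomposition puts a clique entirely inside one bag — forcing width ≥ 3. Combining the bounds, tw(G) = 3.

3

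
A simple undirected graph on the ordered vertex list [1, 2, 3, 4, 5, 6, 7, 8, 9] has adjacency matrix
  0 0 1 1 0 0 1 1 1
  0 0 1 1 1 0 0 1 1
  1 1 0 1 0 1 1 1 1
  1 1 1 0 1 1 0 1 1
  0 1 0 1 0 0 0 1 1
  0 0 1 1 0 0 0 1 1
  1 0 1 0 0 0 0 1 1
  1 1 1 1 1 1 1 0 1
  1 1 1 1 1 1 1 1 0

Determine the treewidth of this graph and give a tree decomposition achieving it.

Treewidth 4.
One optimal decomposition is:
Bags: B1 = {2, 3, 4, 8, 9}  B2 = {1, 3, 4, 8, 9}  B3 = {1, 3, 7, 8, 9}  B4 = {3, 4, 6, 8, 9}  B5 = {2, 4, 5, 8, 9}
Tree: B1–B2, B2–B3, B1–B4, B1–B5

The largest bag has 5 vertices, giving width 4; this decomposition certifies tw(G) ≤ 4. For the lower bound, the 5 vertices {1, 3, 4, 8, 9} are pairwise adjacent, and any tree decomposition puts a clique entirely inside one bag — forcing width ≥ 4. Therefore the treewidth is 4.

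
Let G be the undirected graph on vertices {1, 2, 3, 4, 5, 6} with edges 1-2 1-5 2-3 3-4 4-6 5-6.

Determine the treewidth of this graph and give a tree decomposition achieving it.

The largest bag has 3 vertices, giving width 2; this decomposition certifies tw(G) ≤ 2. For the lower bound, G contains the cycle 1–2–3–4–6–5–1, so G is not a forest; only forests have treewidth ≤ 1, hence tw(G) ≥ 2. Hence tw(G) = 2 exactly.

Treewidth 2.
Bags: B1 = {1, 2, 3}  B2 = {1, 3, 4}  B3 = {1, 4, 6}  B4 = {1, 5, 6}
Tree: B1–B2, B2–B3, B3–B4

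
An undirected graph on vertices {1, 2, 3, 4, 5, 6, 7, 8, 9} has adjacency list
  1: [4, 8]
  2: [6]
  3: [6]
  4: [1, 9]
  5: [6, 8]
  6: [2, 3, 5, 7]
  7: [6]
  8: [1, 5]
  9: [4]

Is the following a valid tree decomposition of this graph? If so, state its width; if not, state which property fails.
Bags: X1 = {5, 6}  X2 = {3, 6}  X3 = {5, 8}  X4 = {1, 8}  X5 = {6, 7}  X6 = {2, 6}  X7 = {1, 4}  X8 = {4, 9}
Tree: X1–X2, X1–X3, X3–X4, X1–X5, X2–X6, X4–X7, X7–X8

Every vertex of G appears in some bag (union = {1, 2, 3, 4, 5, 6, 7, 8, 9}); every edge is covered by a bag; and for each vertex v the set of bags containing v is connected in the bag tree. The decomposition is therefore valid. The largest bag has 2 vertices, so the width is 1.

Yes; width 1.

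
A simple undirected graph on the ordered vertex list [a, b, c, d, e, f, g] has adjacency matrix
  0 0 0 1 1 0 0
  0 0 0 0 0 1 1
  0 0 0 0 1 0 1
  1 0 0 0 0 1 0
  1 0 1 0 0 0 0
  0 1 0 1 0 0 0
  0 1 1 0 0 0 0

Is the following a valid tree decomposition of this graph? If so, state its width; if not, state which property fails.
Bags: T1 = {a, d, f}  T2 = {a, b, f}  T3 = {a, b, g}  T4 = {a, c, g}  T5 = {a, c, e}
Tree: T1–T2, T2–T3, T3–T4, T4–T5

Yes; width 2.

Checking the three conditions: (i) the bags cover all of {a, b, c, d, e, f, g}; (ii) for each edge, some bag contains both endpoints; (iii) the bags containing any fixed vertex form a subtree. All hold, so the decomposition is valid with width 3 − 1 = 2.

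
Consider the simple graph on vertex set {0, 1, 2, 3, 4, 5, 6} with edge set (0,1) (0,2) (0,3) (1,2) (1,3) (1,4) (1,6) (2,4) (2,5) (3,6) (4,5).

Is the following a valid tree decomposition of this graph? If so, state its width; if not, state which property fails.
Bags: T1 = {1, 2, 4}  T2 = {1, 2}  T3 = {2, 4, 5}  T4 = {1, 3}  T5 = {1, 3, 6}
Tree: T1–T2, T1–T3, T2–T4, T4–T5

A tree decomposition must satisfy three properties: every vertex lies in some bag; for every edge, both endpoints lie together in some bag; and for every vertex, the bags containing it form a connected subtree. Here vertex 0 appears in no bag, so the decomposition is invalid.

No — vertex 0 appears in no bag.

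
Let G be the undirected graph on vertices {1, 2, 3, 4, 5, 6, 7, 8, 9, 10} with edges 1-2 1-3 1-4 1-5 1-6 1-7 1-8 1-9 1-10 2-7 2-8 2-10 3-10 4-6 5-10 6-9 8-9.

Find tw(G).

A width-2 tree decomposition is:
Bags: B1 = {1, 2, 10}  B2 = {1, 2, 8}  B3 = {1, 8, 9}  B4 = {1, 3, 10}  B5 = {1, 6, 9}  B6 = {1, 2, 7}  B7 = {1, 5, 10}  B8 = {1, 4, 6}
Tree: B1–B2, B2–B3, B1–B4, B3–B5, B2–B6, B1–B7, B5–B8
Every bag has size at most 3, so the width is 3 − 1 = 2 and tw(G) ≤ 2. Conversely, {1, 2, 8} is a clique of size 3, and the vertices of any clique must share a bag in every tree decomposition; so some bag has ≥ 3 vertices and tw(G) ≥ 2. Therefore the treewidth is 2.

2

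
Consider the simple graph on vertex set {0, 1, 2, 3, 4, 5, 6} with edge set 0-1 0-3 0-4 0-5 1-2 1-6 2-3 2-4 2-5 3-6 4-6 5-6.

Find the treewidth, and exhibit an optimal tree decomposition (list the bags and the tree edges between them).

Each bag holds 4 vertices, so the decomposition has width 3, which upper-bounds the treewidth. For the lower bound: the 4 vertex sets {0,5}, {3,6}, {2}, {4} are disjoint, each induces a connected subgraph, and every pair is joined by at least one edge of G. Contracting each set to a single vertex therefore yields K_{4} as a minor, and since treewidth is minor-monotone, tw(G) ≥ tw(K_{4}) = 3. The upper and lower bounds meet at 3, so that is the treewidth.

Treewidth 3.
One such decomposition:
Bags: B1 = {0, 2, 5, 6}  B2 = {0, 2, 3, 6}  B3 = {0, 2, 4, 6}  B4 = {0, 1, 2, 6}
Tree: B1–B2, B2–B3, B3–B4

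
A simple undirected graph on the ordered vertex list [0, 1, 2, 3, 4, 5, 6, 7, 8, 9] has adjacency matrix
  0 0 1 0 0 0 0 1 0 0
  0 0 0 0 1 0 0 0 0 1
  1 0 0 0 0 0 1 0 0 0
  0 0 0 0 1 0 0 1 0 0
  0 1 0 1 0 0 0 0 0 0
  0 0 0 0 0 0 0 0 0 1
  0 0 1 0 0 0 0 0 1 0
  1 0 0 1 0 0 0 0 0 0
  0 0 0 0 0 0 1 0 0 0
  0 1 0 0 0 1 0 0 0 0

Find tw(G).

1

A width-1 tree decomposition is:
Bags: B1 = {5, 9}  B2 = {1, 9}  B3 = {1, 4}  B4 = {3, 4}  B5 = {3, 7}  B6 = {0, 7}  B7 = {0, 2}  B8 = {2, 6}  B9 = {6, 8}
Tree: B1–B2, B2–B3, B3–B4, B4–B5, B5–B6, B6–B7, B7–B8, B8–B9
The largest bag has 2 vertices, giving width 1; this decomposition certifies tw(G) ≤ 1. G has an edge, so its treewidth is at least 1. Therefore the treewidth is 1.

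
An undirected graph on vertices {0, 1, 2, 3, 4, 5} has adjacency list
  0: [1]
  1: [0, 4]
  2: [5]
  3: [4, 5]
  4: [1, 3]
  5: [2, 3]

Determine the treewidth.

A width-1 tree decomposition is:
Bags: B1 = {2, 5}  B2 = {3, 5}  B3 = {3, 4}  B4 = {1, 4}  B5 = {0, 1}
Tree: B1–B2, B2–B3, B3–B4, B4–B5
Every bag has size at most 2, so the width is 2 − 1 = 1 and tw(G) ≤ 1. Since G has at least one edge (e.g. 2–5), it is not an edgeless graph, so tw(G) ≥ 1. Combining the bounds, tw(G) = 1.

1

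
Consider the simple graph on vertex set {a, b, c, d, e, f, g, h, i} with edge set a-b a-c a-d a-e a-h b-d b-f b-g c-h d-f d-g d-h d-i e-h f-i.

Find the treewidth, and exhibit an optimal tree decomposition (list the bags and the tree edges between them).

Each bag holds 3 vertices, so the decomposition has width 2, which upper-bounds the treewidth. Conversely, {a, d, h} is a clique of size 3, and the vertices of any clique must share a bag in every tree decomposition; so some bag has ≥ 3 vertices and tw(G) ≥ 2. Hence tw(G) = 2 exactly.

Treewidth 2.
One such decomposition:
Bags: B1 = {b, d, f}  B2 = {a, b, d}  B3 = {a, d, h}  B4 = {b, d, g}  B5 = {a, c, h}  B6 = {a, e, h}  B7 = {d, f, i}
Tree: B1–B2, B2–B3, B2–B4, B3–B5, B3–B6, B1–B7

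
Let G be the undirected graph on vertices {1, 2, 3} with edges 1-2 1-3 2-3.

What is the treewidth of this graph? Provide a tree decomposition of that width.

With just one bag of size 3, the width is 3 − 1 = 2, so tw(G) ≤ 2. On the other hand G contains the 3-clique {1, 2, 3}. A clique must lie in a single bag of any decomposition, so no decomposition can have width below 2. Hence tw(G) = 2 exactly.

Treewidth 2.
One optimal decomposition is:
Bags: B1 = {1, 2, 3}
Tree: (single bag)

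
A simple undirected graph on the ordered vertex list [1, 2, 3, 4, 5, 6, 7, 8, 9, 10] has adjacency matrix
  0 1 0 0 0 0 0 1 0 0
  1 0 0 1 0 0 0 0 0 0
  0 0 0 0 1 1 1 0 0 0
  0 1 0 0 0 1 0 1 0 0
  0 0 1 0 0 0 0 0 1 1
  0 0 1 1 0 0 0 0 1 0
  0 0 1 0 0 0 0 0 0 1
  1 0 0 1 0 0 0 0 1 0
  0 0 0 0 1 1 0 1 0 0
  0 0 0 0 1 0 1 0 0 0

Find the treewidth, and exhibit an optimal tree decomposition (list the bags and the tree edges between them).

The largest bag has 3 vertices, giving width 2; this decomposition certifies tw(G) ≤ 2. For the lower bound, G contains the cycle 1–2–4–8–1, so G is not a forest; only forests have treewidth ≤ 1, hence tw(G) ≥ 2. Therefore the treewidth is 2.

Treewidth 2.
One optimal decomposition is:
Bags: B1 = {1, 2, 8}  B2 = {2, 4, 8}  B3 = {4, 8, 9}  B4 = {4, 6, 9}  B5 = {5, 6, 9}  B6 = {3, 5, 6}  B7 = {3, 5, 10}  B8 = {3, 7, 10}
Tree: B1–B2, B2–B3, B3–B4, B4–B5, B5–B6, B6–B7, B7–B8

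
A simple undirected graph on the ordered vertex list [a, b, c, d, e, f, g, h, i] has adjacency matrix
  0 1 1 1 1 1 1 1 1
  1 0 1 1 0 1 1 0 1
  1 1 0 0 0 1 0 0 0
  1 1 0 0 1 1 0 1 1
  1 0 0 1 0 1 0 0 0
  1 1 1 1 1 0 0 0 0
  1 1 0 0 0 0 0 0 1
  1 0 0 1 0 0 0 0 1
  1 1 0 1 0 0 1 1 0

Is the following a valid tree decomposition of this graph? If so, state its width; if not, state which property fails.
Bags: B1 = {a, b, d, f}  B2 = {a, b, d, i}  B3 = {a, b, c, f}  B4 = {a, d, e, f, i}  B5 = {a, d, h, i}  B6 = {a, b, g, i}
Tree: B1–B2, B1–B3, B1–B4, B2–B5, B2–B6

A tree decomposition must satisfy three properties: every vertex lies in some bag; for every edge, both endpoints lie together in some bag; and for every vertex, the bags containing it form a connected subtree. Here bags containing vertex i are not connected in the tree, so the decomposition is invalid.

No — bags containing vertex i are not connected in the tree.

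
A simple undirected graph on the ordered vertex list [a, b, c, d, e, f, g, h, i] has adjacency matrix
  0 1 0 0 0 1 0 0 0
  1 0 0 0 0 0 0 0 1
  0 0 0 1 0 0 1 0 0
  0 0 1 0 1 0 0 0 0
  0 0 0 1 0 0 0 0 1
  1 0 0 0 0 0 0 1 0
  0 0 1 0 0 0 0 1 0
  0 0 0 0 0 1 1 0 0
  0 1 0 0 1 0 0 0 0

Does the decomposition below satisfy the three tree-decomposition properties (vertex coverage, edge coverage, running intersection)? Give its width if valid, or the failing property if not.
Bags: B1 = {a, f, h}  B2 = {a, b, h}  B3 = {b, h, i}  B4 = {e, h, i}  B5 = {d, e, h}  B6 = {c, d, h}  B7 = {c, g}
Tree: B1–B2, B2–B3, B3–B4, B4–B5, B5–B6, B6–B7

A tree decomposition must satisfy three properties: every vertex lies in some bag; for every edge, both endpoints lie together in some bag; and for every vertex, the bags containing it form a connected subtree. Here edge (h,g) lies in no bag, so the decomposition is invalid.

No — edge (h,g) lies in no bag.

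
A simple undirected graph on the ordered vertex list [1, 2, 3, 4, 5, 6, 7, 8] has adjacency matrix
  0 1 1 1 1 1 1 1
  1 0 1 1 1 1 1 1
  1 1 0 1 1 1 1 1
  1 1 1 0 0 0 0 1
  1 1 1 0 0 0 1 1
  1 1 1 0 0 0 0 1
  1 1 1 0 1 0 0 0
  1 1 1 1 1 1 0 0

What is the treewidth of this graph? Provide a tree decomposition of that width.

Every bag has size at most 5, so the width is 5 − 1 = 4 and tw(G) ≤ 4. Conversely, {1, 2, 3, 4, 8} is a clique of size 5, and the vertices of any clique must share a bag in every tree decomposition; so some bag has ≥ 5 vertices and tw(G) ≥ 4. Combining the bounds, tw(G) = 4.

Treewidth 4.
Bags: B1 = {1, 2, 3, 6, 8}  B2 = {1, 2, 3, 5, 8}  B3 = {1, 2, 3, 5, 7}  B4 = {1, 2, 3, 4, 8}
Tree: B1–B2, B2–B3, B1–B4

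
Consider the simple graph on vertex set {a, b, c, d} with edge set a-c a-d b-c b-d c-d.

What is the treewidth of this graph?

A width-2 tree decomposition is:
Bags: B1 = {b, c, d}  B2 = {a, c, d}
Tree: B1–B2
Each bag holds 3 vertices, so the decomposition has width 2, which upper-bounds the treewidth. For the lower bound, the 3 vertices {a, c, d} are pairwise adjacent, and any tree decomposition puts a clique entirely inside one bag — forcing width ≥ 2. Hence tw(G) = 2 exactly.

2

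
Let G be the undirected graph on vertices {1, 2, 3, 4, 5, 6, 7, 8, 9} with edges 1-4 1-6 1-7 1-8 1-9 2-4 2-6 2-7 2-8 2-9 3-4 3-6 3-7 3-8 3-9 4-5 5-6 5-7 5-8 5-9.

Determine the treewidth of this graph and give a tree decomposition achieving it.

The largest bag has 5 vertices, giving width 4; this decomposition certifies tw(G) ≤ 4. For the lower bound: the 5 vertex sets {2,6}, {3,9}, {1,7}, {5}, {8} are disjoint, each induces a connected subgraph, and every pair is joined by at least one edge of G. Contracting each set to a single vertex therefore yields K_{5} as a minor, and since treewidth is minor-monotone, tw(G) ≥ tw(K_{5}) = 4. Therefore the treewidth is 4.

Treewidth 4.
Bags: B1 = {1, 2, 3, 5, 6}  B2 = {1, 2, 3, 5, 9}  B3 = {1, 2, 3, 5, 7}  B4 = {1, 2, 3, 5, 8}  B5 = {1, 2, 3, 4, 5}
Tree: B1–B2, B2–B3, B3–B4, B4–B5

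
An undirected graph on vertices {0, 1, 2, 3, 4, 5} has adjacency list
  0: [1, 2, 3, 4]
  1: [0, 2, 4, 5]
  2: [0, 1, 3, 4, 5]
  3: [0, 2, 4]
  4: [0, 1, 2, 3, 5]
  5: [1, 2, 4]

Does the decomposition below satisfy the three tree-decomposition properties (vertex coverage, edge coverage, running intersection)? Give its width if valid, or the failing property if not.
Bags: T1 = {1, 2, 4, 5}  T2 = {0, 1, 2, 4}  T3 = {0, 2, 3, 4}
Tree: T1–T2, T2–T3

Yes; width 3.

Vertex coverage: the bags together contain {0, 1, 2, 3, 4, 5}, the full vertex set. Edge coverage: each edge of G has both endpoints in at least one bag. Running intersection: for every vertex, the bags containing it form a connected subtree. All three properties hold, so this is a valid tree decomposition of width max|bag| − 1 = 3, and hence tw(G) ≤ 3.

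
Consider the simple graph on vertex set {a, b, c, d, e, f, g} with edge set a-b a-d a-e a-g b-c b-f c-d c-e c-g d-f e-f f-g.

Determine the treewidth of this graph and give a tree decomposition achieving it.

Every bag has size at most 4, so the width is 4 − 1 = 3 and tw(G) ≤ 3. For the lower bound: the 4 vertex sets {a,b}, {f,g}, {c}, {e} are disjoint, each induces a connected subgraph, and every pair is joined by at least one edge of G. Contracting each set to a single vertex therefore yields K_{4} as a minor, and since treewidth is minor-monotone, tw(G) ≥ tw(K_{4}) = 3. Therefore the treewidth is 3.

Treewidth 3.
One optimal decomposition is:
Bags: B1 = {a, b, c, f}  B2 = {a, c, f, g}  B3 = {a, c, e, f}  B4 = {a, c, d, f}
Tree: B1–B2, B2–B3, B3–B4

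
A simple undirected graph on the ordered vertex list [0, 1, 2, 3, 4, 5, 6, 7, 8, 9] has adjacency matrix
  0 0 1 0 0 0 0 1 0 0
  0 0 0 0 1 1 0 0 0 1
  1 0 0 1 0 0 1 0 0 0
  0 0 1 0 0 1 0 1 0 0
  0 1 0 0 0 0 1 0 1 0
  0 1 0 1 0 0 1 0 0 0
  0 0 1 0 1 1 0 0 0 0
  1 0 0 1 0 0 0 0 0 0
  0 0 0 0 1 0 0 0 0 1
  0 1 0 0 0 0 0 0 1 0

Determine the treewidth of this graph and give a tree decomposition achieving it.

The largest bag has 3 vertices, giving width 2; this decomposition certifies tw(G) ≤ 2. For the lower bound, G contains the cycle 7–0–2–3–7, so G is not a forest; only forests have treewidth ≤ 1, hence tw(G) ≥ 2. The upper and lower bounds meet at 2, so that is the treewidth.

Treewidth 2.
One such decomposition:
Bags: B1 = {0, 3, 7}  B2 = {0, 2, 3}  B3 = {2, 3, 5}  B4 = {2, 5, 6}  B5 = {1, 5, 6}  B6 = {1, 4, 6}  B7 = {1, 4, 9}  B8 = {4, 8, 9}
Tree: B1–B2, B2–B3, B3–B4, B4–B5, B5–B6, B6–B7, B7–B8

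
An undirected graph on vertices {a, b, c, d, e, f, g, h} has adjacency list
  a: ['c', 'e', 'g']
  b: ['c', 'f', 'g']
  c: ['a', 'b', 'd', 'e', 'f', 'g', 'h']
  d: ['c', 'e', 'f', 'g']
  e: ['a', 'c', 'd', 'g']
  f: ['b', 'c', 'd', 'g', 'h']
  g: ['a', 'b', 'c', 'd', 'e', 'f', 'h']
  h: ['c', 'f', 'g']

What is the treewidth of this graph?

3

A width-3 tree decomposition is:
Bags: B1 = {c, f, g, h}  B2 = {c, d, f, g}  B3 = {c, d, e, g}  B4 = {b, c, f, g}  B5 = {a, c, e, g}
Tree: B1–B2, B2–B3, B2–B4, B3–B5
Each bag holds 4 vertices, so the decomposition has width 3, which upper-bounds the treewidth. On the other hand G contains the 4-clique {a, c, e, g}. A clique must lie in a single bag of any decomposition, so no decomposition can have width below 3. The upper and lower bounds meet at 3, so that is the treewidth.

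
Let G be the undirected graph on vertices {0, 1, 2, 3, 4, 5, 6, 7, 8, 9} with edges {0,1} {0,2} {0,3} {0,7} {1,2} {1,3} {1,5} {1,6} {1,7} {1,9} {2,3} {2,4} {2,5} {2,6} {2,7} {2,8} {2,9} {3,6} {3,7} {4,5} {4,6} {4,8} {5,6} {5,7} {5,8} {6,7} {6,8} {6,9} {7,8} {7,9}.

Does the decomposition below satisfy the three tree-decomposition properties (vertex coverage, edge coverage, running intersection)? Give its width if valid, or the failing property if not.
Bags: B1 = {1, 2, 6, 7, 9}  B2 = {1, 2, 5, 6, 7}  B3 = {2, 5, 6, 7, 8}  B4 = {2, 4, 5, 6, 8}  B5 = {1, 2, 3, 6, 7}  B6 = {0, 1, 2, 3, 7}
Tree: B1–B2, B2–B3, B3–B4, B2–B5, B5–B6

Yes; width 4.

Checking the three conditions: (i) the bags cover all of {0, 1, 2, 3, 4, 5, 6, 7, 8, 9}; (ii) for each edge, some bag contains both endpoints; (iii) the bags containing any fixed vertex form a subtree. All hold, so the decomposition is valid with width 5 − 1 = 4.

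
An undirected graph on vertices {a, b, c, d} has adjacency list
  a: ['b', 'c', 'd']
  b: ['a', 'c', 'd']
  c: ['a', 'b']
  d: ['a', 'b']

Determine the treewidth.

2

A width-2 tree decomposition is:
Bags: B1 = {a, b, d}  B2 = {a, b, c}
Tree: B1–B2
Each bag holds 3 vertices, so the decomposition has width 2, which upper-bounds the treewidth. For the lower bound, the 3 vertices {a, b, d} are pairwise adjacent, and any tree decomposition puts a clique entirely inside one bag — forcing width ≥ 2. Hence tw(G) = 2 exactly.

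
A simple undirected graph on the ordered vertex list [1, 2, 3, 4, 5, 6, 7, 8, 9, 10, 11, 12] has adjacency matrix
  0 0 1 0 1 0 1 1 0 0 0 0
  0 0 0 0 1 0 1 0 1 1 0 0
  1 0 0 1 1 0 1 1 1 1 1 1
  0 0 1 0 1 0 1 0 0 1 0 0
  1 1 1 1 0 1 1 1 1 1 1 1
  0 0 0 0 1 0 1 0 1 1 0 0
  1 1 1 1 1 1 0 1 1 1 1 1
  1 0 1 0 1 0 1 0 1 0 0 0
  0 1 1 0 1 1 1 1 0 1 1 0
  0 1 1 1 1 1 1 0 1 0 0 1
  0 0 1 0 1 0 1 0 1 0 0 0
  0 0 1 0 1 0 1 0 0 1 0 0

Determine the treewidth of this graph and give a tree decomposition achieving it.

Treewidth 4.
One optimal decomposition is:
Bags: B1 = {3, 5, 7, 8, 9}  B2 = {3, 5, 7, 9, 10}  B3 = {3, 5, 7, 10, 12}  B4 = {3, 5, 7, 9, 11}  B5 = {1, 3, 5, 7, 8}  B6 = {5, 6, 7, 9, 10}  B7 = {3, 4, 5, 7, 10}  B8 = {2, 5, 7, 9, 10}
Tree: B1–B2, B2–B3, B2–B4, B1–B5, B2–B6, B3–B7, B2–B8

Every bag has size at most 5, so the width is 5 − 1 = 4 and tw(G) ≤ 4. On the other hand G contains the 5-clique {2, 5, 7, 9, 10}. A clique must lie in a single bag of any decomposition, so no decomposition can have width below 4. Combining the bounds, tw(G) = 4.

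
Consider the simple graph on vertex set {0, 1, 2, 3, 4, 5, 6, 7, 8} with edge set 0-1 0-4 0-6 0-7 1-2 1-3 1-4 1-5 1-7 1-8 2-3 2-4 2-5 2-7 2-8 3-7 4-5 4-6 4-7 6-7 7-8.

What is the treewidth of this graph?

3

A width-3 tree decomposition is:
Bags: B1 = {1, 2, 4, 7}  B2 = {1, 2, 3, 7}  B3 = {0, 1, 4, 7}  B4 = {1, 2, 4, 5}  B5 = {0, 4, 6, 7}  B6 = {1, 2, 7, 8}
Tree: B1–B2, B1–B3, B1–B4, B3–B5, B1–B6
The largest bag has 4 vertices, giving width 3; this decomposition certifies tw(G) ≤ 3. For the lower bound, the 4 vertices {0, 1, 4, 7} are pairwise adjacent, and any tree decomposition puts a clique entirely inside one bag — forcing width ≥ 3. The upper and lower bounds meet at 3, so that is the treewidth.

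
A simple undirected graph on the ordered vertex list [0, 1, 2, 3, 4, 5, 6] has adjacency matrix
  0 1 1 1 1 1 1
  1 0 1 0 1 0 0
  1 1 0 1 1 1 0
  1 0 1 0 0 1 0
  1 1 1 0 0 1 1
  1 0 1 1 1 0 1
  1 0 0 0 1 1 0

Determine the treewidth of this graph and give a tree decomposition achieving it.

Treewidth 3.
Bags: B1 = {0, 2, 4, 5}  B2 = {0, 1, 2, 4}  B3 = {0, 4, 5, 6}  B4 = {0, 2, 3, 5}
Tree: B1–B2, B1–B3, B1–B4

Every bag has size at most 4, so the width is 4 − 1 = 3 and tw(G) ≤ 3. For the lower bound, the 4 vertices {0, 2, 3, 5} are pairwise adjacent, and any tree decomposition puts a clique entirely inside one bag — forcing width ≥ 3. Hence tw(G) = 3 exactly.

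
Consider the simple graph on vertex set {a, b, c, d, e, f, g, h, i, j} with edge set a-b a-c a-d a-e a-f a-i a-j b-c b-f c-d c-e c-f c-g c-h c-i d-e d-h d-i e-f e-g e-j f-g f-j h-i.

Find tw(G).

A width-3 tree decomposition is:
Bags: B1 = {a, c, e, f}  B2 = {a, c, d, e}  B3 = {a, b, c, f}  B4 = {a, c, d, i}  B5 = {c, d, h, i}  B6 = {c, e, f, g}  B7 = {a, e, f, j}
Tree: B1–B2, B1–B3, B2–B4, B4–B5, B1–B6, B1–B7
The largest bag has 4 vertices, giving width 3; this decomposition certifies tw(G) ≤ 3. For the lower bound, the 4 vertices {a, e, f, j} are pairwise adjacent, and any tree decomposition puts a clique entirely inside one bag — forcing width ≥ 3. Combining the bounds, tw(G) = 3.

3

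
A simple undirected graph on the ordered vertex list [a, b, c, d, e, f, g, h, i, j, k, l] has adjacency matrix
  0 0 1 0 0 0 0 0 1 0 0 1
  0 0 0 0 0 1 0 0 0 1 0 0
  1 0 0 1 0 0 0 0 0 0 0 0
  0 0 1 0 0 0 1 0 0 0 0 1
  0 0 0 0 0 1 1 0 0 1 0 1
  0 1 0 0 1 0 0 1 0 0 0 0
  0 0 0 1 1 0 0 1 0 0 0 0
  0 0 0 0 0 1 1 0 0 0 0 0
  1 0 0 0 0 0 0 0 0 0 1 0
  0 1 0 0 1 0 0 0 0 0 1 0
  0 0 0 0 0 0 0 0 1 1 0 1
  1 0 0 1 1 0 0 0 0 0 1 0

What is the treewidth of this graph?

A width-3 tree decomposition is:
Bags: B1 = {a, c, i, k}  B2 = {a, c, k, l}  B3 = {c, d, k, l}  B4 = {d, j, k, l}  B5 = {d, e, j, l}  B6 = {d, e, g, j}  B7 = {b, e, g, j}  B8 = {b, e, f, g}  B9 = {b, f, g, h}
Tree: B1–B2, B2–B3, B3–B4, B4–B5, B5–B6, B6–B7, B7–B8, B8–B9
The largest bag has 4 vertices, giving width 3; this decomposition certifies tw(G) ≤ 3. For the lower bound: the 4 vertex sets {a,c,i}, {k}, {l}, {d,e,g,j} are disjoint, each induces a connected subgraph, and every pair is joined by at least one edge of G. Contracting each set to a single vertex therefore yields K_{4} as a minor, and since treewidth is minor-monotone, tw(G) ≥ tw(K_{4}) = 3. Hence tw(G) = 3 exactly.

3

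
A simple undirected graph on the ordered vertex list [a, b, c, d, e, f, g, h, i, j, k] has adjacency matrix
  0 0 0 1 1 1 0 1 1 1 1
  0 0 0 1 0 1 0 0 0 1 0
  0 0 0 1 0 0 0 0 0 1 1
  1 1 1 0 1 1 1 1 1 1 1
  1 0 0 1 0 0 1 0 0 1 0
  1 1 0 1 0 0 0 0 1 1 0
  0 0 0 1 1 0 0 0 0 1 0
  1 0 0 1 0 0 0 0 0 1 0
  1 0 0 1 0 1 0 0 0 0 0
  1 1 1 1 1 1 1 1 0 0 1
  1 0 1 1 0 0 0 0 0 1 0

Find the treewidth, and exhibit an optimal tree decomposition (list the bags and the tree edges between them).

The largest bag has 4 vertices, giving width 3; this decomposition certifies tw(G) ≤ 3. Conversely, {d, e, g, j} is a clique of size 4, and the vertices of any clique must share a bag in every tree decomposition; so some bag has ≥ 4 vertices and tw(G) ≥ 3. Combining the bounds, tw(G) = 3.

Treewidth 3.
Bags: B1 = {a, d, e, j}  B2 = {a, d, f, j}  B3 = {b, d, f, j}  B4 = {a, d, h, j}  B5 = {d, e, g, j}  B6 = {a, d, j, k}  B7 = {c, d, j, k}  B8 = {a, d, f, i}
Tree: B1–B2, B2–B3, B2–B4, B1–B5, B1–B6, B6–B7, B2–B8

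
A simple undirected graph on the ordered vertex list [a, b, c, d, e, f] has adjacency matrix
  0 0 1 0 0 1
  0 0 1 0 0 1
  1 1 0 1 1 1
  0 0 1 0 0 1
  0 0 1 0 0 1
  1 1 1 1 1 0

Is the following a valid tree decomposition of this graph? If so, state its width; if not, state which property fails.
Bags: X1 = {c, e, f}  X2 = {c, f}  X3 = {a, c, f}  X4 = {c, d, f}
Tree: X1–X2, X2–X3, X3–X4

A tree decomposition must satisfy three properties: every vertex lies in some bag; for every edge, both endpoints lie together in some bag; and for every vertex, the bags containing it form a connected subtree. Here vertex b appears in no bag, so the decomposition is invalid.

No — vertex b appears in no bag.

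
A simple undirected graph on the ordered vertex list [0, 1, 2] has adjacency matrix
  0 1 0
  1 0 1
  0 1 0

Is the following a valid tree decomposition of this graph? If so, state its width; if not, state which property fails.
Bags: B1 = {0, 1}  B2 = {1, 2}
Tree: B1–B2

Checking the three conditions: (i) the bags cover all of {0, 1, 2}; (ii) for each edge, some bag contains both endpoints; (iii) the bags containing any fixed vertex form a subtree. All hold, so the decomposition is valid with width 2 − 1 = 1.

Yes; width 1.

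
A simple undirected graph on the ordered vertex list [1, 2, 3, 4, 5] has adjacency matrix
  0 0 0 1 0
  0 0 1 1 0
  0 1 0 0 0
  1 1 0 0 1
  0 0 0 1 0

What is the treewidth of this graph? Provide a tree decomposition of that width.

Treewidth 1.
Bags: B1 = {2, 4}  B2 = {4, 5}  B3 = {1, 4}  B4 = {2, 3}
Tree: B1–B2, B2–B3, B1–B4

The largest bag has 2 vertices, giving width 1; this decomposition certifies tw(G) ≤ 1. Since G has at least one edge (e.g. 2–4), it is not an edgeless graph, so tw(G) ≥ 1. The upper and lower bounds meet at 1, so that is the treewidth.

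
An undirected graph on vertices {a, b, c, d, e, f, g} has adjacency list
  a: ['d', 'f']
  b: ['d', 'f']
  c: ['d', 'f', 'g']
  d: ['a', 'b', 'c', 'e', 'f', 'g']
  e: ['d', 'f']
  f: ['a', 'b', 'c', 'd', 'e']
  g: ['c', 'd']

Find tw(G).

A width-2 tree decomposition is:
Bags: B1 = {c, d, g}  B2 = {c, d, f}  B3 = {d, e, f}  B4 = {a, d, f}  B5 = {b, d, f}
Tree: B1–B2, B2–B3, B3–B4, B4–B5
Each bag holds 3 vertices, so the decomposition has width 2, which upper-bounds the treewidth. For the lower bound, the 3 vertices {c, d, g} are pairwise adjacent, and any tree decomposition puts a clique entirely inside one bag — forcing width ≥ 2. The upper and lower bounds meet at 2, so that is the treewidth.

2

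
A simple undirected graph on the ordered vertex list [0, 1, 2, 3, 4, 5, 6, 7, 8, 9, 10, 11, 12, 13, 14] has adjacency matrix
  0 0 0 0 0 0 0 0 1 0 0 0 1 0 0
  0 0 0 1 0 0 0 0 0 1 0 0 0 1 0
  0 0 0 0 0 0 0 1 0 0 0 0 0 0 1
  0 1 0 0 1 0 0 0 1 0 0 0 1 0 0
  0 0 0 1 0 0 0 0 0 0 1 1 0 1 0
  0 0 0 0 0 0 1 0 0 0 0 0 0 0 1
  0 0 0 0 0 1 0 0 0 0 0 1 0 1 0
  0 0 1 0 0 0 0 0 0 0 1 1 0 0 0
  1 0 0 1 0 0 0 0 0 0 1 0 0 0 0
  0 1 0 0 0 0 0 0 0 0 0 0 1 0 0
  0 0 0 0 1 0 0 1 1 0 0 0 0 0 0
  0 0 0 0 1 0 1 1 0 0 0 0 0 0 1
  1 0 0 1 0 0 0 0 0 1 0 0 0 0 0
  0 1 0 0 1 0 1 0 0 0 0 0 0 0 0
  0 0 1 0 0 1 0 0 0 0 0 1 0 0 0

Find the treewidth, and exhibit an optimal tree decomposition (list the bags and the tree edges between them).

The largest bag has 4 vertices, giving width 3; this decomposition certifies tw(G) ≤ 3. For the lower bound: the 4 vertex sets {2,5,14}, {7}, {11}, {4,6,10,13} are disjoint, each induces a connected subgraph, and every pair is joined by at least one edge of G. Contracting each set to a single vertex therefore yields K_{4} as a minor, and since treewidth is minor-monotone, tw(G) ≥ tw(K_{4}) = 3. Therefore the treewidth is 3.

Treewidth 3.
One optimal decomposition is:
Bags: B1 = {2, 5, 7, 14}  B2 = {5, 7, 11, 14}  B3 = {5, 6, 7, 11}  B4 = {6, 7, 10, 11}  B5 = {4, 6, 10, 11}  B6 = {4, 6, 10, 13}  B7 = {4, 8, 10, 13}  B8 = {3, 4, 8, 13}  B9 = {1, 3, 8, 13}  B10 = {0, 1, 3, 8}  B11 = {0, 1, 3, 12}  B12 = {0, 1, 9, 12}
Tree: B1–B2, B2–B3, B3–B4, B4–B5, B5–B6, B6–B7, B7–B8, B8–B9, B9–B10, B10–B11, B11–B12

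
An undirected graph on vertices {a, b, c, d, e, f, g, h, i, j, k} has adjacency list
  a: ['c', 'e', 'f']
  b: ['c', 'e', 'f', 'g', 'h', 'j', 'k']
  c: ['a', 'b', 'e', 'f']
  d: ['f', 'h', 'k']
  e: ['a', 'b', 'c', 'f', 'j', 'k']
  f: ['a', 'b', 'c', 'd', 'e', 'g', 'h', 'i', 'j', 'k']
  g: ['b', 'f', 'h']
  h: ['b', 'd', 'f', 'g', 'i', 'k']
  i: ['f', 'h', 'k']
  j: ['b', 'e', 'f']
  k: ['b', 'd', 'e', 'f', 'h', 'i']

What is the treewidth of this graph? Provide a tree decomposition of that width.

The largest bag has 4 vertices, giving width 3; this decomposition certifies tw(G) ≤ 3. For the lower bound, the 4 vertices {d, f, h, k} are pairwise adjacent, and any tree decomposition puts a clique entirely inside one bag — forcing width ≥ 3. Combining the bounds, tw(G) = 3.

Treewidth 3.
One optimal decomposition is:
Bags: B1 = {b, e, f, k}  B2 = {b, f, h, k}  B3 = {b, c, e, f}  B4 = {b, f, g, h}  B5 = {b, e, f, j}  B6 = {d, f, h, k}  B7 = {f, h, i, k}  B8 = {a, c, e, f}
Tree: B1–B2, B1–B3, B2–B4, B1–B5, B2–B6, B2–B7, B3–B8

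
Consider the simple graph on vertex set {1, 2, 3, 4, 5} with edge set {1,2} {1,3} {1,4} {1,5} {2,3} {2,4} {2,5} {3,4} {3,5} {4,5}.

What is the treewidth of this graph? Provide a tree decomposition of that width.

Treewidth 4.
One such decomposition:
Bags: B1 = {1, 2, 3, 4, 5}
Tree: (single bag)

With just one bag of size 5, the width is 5 − 1 = 4, so tw(G) ≤ 4. For the lower bound, the 5 vertices {1, 2, 3, 4, 5} are pairwise adjacent, and any tree decomposition puts a clique entirely inside one bag — forcing width ≥ 4. The upper and lower bounds meet at 4, so that is the treewidth.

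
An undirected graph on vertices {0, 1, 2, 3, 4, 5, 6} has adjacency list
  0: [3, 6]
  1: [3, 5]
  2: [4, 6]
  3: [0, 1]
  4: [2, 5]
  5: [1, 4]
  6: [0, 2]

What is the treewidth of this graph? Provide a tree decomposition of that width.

Treewidth 2.
One such decomposition:
Bags: B1 = {1, 3, 5}  B2 = {3, 4, 5}  B3 = {2, 3, 4}  B4 = {2, 3, 6}  B5 = {0, 3, 6}
Tree: B1–B2, B2–B3, B3–B4, B4–B5

Every bag has size at most 3, so the width is 3 − 1 = 2 and tw(G) ≤ 2. The edges 3–1–5–4–2–6–0–3 form a cycle, so G is not a tree and its treewidth is at least 2. The upper and lower bounds meet at 2, so that is the treewidth.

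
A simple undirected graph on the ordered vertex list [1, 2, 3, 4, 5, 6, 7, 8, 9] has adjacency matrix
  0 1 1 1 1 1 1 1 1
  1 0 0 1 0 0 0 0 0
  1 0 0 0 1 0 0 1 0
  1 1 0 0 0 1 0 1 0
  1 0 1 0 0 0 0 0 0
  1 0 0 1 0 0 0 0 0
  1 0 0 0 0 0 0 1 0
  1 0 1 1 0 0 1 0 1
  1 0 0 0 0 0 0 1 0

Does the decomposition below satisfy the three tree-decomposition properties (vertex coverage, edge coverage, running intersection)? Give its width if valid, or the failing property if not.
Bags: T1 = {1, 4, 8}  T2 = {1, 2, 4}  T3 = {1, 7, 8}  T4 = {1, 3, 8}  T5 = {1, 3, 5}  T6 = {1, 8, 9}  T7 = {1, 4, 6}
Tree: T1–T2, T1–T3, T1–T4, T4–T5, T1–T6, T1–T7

Yes; width 2.

Every vertex of G appears in some bag (union = {1, 2, 3, 4, 5, 6, 7, 8, 9}); every edge is covered by a bag; and for each vertex v the set of bags containing v is connected in the bag tree. The decomposition is therefore valid. The largest bag has 3 vertices, so the width is 2.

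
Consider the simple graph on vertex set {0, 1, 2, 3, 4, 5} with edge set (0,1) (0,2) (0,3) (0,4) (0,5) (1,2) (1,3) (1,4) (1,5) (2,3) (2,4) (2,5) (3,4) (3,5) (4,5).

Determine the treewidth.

A width-5 tree decomposition is:
Bags: B1 = {0, 1, 2, 3, 4, 5}
Tree: (single bag)
A single bag containing all 6 vertices is trivially a valid decomposition of width 5. For the lower bound, the 6 vertices {0, 1, 2, 3, 4, 5} are pairwise adjacent, and any tree decomposition puts a clique entirely inside one bag — forcing width ≥ 5. Hence tw(G) = 5 exactly.

5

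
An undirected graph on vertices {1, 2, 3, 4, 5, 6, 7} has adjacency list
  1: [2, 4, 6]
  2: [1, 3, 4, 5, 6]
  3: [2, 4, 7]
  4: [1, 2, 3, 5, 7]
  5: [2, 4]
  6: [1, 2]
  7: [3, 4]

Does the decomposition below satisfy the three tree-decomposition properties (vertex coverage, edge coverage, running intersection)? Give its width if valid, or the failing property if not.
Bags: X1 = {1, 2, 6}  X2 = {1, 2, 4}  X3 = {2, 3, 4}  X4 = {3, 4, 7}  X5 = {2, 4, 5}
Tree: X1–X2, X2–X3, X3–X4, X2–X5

Yes; width 2.

Checking the three conditions: (i) the bags cover all of {1, 2, 3, 4, 5, 6, 7}; (ii) for each edge, some bag contains both endpoints; (iii) the bags containing any fixed vertex form a subtree. All hold, so the decomposition is valid with width 3 − 1 = 2.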